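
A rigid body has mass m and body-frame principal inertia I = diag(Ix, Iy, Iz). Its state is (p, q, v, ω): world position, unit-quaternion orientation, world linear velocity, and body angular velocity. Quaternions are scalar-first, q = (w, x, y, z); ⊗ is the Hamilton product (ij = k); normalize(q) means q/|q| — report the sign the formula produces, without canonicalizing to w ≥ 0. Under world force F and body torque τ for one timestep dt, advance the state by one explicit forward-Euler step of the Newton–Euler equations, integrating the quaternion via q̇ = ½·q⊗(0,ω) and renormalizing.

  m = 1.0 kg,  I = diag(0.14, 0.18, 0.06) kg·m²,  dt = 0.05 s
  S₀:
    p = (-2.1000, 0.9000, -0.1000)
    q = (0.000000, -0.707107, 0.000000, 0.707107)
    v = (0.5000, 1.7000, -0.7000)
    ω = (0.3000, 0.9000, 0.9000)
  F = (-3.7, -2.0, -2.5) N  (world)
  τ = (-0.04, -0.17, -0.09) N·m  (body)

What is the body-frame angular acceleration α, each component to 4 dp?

α = (0.4086, -1.0644, -1.6800)

ω×(Iω) gyroscopic = (-0.0972, 0.0216, 0.0108)
(τ − ω×Iω)/I = (0.4086, -1.0644, -1.6800)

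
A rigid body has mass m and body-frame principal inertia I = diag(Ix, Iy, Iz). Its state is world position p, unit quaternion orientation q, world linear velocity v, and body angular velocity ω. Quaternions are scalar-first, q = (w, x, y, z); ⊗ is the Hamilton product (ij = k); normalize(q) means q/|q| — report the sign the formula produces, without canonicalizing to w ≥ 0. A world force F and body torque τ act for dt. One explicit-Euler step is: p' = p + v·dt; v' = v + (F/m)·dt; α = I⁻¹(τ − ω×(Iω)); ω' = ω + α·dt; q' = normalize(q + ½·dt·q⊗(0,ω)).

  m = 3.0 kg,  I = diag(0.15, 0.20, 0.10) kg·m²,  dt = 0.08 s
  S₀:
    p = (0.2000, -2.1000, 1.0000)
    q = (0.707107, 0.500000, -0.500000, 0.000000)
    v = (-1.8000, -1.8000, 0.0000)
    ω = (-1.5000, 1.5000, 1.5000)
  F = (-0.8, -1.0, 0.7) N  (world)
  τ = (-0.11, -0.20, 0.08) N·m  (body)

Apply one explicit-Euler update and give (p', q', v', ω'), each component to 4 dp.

p' = (0.0560, -2.2440, 1.0000)
q' = (0.7630, 0.4253, -0.4850, 0.0422)
v' = (-1.8213, -1.8267, 0.0187)
ω' = (-1.4387, 1.4650, 1.6540)

(τ − ω×Iω)/I = (0.7667, -0.4375, 1.9250)
new body rate ω' = (-1.4387, 1.4650, 1.6540)
q⊗(0,ω) = (1.5000000, -1.8106605, 0.3106605, 1.0606605)
q' = normalize(q + ½dt·q⊗(0,ω)) = (0.7630, 0.4253, -0.4850, 0.0422)
new position p' = (0.0560, -2.2440, 1.0000)
v + (F/m)dt = (-1.8213, -1.8267, 0.0187)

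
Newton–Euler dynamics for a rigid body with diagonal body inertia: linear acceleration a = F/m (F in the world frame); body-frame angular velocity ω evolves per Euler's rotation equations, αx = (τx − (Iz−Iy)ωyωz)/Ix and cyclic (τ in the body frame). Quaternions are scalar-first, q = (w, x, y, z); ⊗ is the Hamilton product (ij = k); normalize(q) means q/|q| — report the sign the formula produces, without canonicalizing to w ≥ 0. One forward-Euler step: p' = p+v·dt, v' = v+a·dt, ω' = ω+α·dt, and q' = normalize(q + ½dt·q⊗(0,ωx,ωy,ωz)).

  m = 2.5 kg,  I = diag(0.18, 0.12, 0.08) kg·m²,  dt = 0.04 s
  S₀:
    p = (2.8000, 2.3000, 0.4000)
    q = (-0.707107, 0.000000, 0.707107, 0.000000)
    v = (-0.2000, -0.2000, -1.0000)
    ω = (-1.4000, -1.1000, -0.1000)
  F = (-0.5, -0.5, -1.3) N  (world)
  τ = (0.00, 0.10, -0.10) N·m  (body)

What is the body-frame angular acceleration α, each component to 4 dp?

ω×(Iω) gyroscopic = (-0.0044, 0.0140, -0.0924)
(τ − ω×Iω)/I = (0.0244, 0.7167, -0.0950)

α = (0.0244, 0.7167, -0.0950)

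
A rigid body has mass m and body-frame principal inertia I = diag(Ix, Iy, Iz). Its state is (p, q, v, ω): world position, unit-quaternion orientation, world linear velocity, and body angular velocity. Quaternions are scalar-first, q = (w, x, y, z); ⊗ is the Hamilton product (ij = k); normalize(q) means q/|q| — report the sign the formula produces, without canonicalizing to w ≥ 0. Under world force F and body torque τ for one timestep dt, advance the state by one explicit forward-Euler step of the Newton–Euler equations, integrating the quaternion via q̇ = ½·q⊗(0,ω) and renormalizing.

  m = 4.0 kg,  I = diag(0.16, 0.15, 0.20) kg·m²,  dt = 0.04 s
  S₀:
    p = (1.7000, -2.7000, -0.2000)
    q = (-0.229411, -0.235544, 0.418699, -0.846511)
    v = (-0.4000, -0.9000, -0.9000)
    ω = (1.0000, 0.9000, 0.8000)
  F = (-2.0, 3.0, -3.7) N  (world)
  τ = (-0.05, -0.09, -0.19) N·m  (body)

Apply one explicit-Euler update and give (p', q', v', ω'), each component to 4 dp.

p' = (1.6840, -2.7360, -0.2360)
q' = (-0.2186, -0.2181, 0.4012, -0.8624)
v' = (-0.4200, -0.8700, -0.9370)
ω' = (0.9785, 0.8845, 0.7638)

a = F/m = (-0.5000, 0.7500, -0.9250)
p + v·dt = (1.6840, -2.7360, -0.2360)
v' = v + a·dt = (-0.4200, -0.8700, -0.9370)
angular accel α = (-0.5375, -0.3867, -0.9050)
ω' = ω + α·dt = (0.9785, 0.8845, 0.7638)
q⊗(0,ω) = (0.5359237, 0.8674081, -0.8645457, -0.8142174)
q' = normalize(q + ½dt·q⊗(0,ω)) = (-0.2186, -0.2181, 0.4012, -0.8624)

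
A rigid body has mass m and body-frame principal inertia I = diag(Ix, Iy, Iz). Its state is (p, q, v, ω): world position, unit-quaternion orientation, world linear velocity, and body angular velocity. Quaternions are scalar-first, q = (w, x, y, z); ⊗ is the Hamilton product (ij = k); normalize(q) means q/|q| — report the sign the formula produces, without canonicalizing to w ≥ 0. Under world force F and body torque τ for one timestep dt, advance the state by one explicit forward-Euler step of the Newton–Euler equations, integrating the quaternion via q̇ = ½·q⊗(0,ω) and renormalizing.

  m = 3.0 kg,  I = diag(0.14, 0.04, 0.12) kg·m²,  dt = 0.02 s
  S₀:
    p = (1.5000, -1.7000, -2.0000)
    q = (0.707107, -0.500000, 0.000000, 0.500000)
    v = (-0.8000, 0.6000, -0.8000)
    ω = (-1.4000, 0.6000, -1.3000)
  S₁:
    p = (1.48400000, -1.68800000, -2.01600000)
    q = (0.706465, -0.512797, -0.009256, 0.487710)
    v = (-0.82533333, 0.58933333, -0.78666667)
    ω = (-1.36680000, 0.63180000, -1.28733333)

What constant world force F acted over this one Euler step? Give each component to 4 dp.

Δv = v₁−v₀ = (-0.02533333, -0.01066667, 0.01333333)
m·(v₁−v₀)/dt = (-3.8000, -1.6000, 2.0000)

F = (-3.8000, -1.6000, 2.0000)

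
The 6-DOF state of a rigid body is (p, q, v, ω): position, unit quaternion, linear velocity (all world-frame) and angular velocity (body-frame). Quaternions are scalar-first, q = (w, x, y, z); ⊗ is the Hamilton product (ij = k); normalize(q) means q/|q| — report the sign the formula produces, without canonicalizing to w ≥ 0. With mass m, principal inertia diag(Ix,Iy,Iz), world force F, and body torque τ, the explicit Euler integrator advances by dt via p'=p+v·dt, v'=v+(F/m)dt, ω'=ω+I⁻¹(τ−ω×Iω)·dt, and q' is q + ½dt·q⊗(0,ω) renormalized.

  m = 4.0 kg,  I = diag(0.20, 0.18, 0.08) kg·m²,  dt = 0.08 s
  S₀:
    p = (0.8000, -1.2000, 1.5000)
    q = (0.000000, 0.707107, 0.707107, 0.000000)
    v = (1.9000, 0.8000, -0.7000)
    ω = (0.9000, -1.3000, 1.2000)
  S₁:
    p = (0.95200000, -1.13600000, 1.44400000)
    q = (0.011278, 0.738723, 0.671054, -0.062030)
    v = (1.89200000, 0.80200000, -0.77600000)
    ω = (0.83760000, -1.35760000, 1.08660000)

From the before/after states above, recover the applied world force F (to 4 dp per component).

Δv = v₁−v₀ = (-0.00800000, 0.00200000, -0.07600000)
m·(v₁−v₀)/dt = (-0.4000, 0.1000, -3.8000)

F = (-0.4000, 0.1000, -3.8000)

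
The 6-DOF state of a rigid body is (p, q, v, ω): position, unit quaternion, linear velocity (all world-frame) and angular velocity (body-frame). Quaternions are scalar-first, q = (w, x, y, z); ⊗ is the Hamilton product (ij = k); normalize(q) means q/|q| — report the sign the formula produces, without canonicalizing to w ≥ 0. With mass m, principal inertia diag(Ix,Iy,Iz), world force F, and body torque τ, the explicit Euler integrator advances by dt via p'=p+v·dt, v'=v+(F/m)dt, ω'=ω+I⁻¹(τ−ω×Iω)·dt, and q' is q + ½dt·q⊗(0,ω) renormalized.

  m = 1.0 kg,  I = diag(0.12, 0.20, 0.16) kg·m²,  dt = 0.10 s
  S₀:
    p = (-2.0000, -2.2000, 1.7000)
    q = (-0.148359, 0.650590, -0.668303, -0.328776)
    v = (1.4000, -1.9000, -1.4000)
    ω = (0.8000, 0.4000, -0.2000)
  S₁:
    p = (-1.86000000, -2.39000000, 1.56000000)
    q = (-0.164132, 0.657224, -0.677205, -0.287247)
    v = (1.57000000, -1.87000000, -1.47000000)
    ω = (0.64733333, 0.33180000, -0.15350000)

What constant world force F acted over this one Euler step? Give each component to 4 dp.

Δv = v₁−v₀ = (0.17000000, 0.03000000, -0.07000000)
m·(v₁−v₀)/dt = (1.7000, 0.3000, -0.7000)

F = (1.7000, 0.3000, -0.7000)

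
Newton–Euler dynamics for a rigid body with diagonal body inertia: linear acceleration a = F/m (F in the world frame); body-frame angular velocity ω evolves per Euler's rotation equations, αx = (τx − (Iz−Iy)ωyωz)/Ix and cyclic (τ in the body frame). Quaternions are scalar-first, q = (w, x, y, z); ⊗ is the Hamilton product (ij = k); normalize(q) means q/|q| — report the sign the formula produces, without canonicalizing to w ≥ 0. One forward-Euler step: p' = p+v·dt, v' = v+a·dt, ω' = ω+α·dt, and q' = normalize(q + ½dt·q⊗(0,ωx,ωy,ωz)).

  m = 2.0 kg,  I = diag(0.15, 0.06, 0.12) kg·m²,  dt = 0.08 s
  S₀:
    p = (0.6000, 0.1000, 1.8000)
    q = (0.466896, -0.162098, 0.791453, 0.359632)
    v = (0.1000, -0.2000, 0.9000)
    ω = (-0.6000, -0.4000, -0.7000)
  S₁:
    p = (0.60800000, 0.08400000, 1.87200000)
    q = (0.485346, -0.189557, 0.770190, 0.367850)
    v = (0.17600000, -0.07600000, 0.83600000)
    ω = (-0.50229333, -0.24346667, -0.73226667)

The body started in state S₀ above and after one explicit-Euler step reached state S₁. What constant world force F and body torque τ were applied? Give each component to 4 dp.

F = (1.9000, 3.1000, -1.6000)
τ = (0.2000, 0.1300, -0.0700)

rate change Δω = (0.09770667, 0.15653333, -0.03226667)
ω₀×(Iω₀) = (0.0168, 0.0126, -0.0216)
I·α + gyro = (0.2000, 0.1300, -0.0700)
Δv = v₁−v₀ = (0.07600000, 0.12400000, -0.06400000)
m·(v₁−v₀)/dt = (1.9000, 3.1000, -1.6000)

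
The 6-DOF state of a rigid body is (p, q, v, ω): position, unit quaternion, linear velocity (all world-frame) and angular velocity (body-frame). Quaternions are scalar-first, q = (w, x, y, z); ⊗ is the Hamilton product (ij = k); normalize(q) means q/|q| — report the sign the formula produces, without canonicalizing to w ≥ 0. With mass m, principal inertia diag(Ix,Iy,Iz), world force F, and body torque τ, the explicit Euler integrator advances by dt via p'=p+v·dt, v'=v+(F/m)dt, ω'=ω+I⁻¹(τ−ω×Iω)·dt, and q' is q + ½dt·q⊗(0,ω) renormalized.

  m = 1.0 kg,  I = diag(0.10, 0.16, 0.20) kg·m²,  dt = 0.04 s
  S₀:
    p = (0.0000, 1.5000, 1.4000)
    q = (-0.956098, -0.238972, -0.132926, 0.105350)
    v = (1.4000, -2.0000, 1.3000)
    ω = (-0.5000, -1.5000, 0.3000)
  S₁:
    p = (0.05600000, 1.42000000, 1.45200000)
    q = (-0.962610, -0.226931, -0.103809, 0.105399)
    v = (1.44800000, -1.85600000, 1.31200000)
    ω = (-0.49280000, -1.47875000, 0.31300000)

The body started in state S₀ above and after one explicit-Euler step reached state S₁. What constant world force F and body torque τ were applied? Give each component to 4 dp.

F = (1.2000, 3.6000, 0.3000)
τ = (0.0000, 0.1000, 0.1100)

velocity change Δv = (0.04800000, 0.14400000, 0.01200000)
applied force F = (1.2000, 3.6000, 0.3000)
ω₁ − ω₀ = (0.00720000, 0.02125000, 0.01300000)
ω₀×(Iω₀) = (-0.0180, 0.0150, 0.0450)
I·α + gyro = (0.0000, 0.1000, 0.1100)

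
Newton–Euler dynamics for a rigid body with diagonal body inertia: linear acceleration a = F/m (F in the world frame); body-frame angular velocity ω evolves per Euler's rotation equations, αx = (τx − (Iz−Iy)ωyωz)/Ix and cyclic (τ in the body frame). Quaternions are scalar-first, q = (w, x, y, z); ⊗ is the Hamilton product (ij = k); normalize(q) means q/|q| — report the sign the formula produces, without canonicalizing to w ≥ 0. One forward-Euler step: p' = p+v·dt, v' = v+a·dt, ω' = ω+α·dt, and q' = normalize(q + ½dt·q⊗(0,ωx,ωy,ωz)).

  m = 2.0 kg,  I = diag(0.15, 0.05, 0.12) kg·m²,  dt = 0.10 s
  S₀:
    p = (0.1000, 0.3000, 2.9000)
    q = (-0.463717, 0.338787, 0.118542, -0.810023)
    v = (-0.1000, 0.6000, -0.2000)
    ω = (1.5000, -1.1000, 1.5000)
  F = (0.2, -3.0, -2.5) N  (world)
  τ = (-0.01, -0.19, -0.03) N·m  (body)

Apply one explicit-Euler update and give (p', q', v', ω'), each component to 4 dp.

p' = (0.0900, 0.3600, 2.8800)
q' = (-0.4189, 0.2665, 0.0575, -0.8662)
v' = (-0.0900, 0.4500, -0.3250)
ω' = (1.5703, -1.6150, 1.3375)

a = (0.1000, -1.5000, -1.2500)
p + v·dt = (0.0900, 0.3600, 2.8800)
v + (F/m)dt = (-0.0900, 0.4500, -0.3250)
precession coupling ω×(Iω) = (-0.1155, 0.0675, 0.1650)
α = I⁻¹(τ − ω×Iω) = (0.7033, -5.1500, -1.6250)
ω + α·dt = (1.5703, -1.6150, 1.3375)
2q̇ = q⊗(0,ω) = (0.8372502, -1.4087878, -1.2131263, -1.2460542)
updated quaternion q' = (-0.4189, 0.2665, 0.0575, -0.8662)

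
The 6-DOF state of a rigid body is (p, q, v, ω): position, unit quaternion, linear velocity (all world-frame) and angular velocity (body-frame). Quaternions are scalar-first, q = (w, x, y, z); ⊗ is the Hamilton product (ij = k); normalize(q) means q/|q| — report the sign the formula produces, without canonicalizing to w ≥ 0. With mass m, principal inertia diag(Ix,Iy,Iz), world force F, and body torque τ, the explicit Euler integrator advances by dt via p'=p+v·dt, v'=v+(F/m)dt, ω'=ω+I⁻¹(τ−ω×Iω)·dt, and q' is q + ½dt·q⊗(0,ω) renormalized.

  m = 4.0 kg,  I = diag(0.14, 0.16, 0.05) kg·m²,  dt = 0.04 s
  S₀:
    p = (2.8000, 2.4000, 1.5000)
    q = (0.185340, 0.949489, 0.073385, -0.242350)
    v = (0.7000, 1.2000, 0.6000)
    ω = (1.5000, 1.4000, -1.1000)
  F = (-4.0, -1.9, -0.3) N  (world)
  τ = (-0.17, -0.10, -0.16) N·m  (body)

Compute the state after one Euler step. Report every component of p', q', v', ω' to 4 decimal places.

a = F/m = (-1.0000, -0.4750, -0.0750)
p' = p + v·dt = (2.8280, 2.4480, 1.5240)
v + (F/m)dt = (0.6600, 1.1810, 0.5970)
ω×(Iω) gyroscopic = (0.1694, -0.1485, 0.0420)
α = I⁻¹(τ − ω×Iω) = (-2.4243, 0.3031, -4.0400)
new body rate ω' = (1.4030, 1.4121, -1.2616)
2q̇ = q⊗(0,ω) = (-1.7935575, 0.5365765, 0.9403889, 1.0153331)
q' = normalize(q + ½dt·q⊗(0,ω)) = (0.1493, 0.9592, 0.0921, -0.2218)

p' = (2.8280, 2.4480, 1.5240)
q' = (0.1493, 0.9592, 0.0921, -0.2218)
v' = (0.6600, 1.1810, 0.5970)
ω' = (1.4030, 1.4121, -1.2616)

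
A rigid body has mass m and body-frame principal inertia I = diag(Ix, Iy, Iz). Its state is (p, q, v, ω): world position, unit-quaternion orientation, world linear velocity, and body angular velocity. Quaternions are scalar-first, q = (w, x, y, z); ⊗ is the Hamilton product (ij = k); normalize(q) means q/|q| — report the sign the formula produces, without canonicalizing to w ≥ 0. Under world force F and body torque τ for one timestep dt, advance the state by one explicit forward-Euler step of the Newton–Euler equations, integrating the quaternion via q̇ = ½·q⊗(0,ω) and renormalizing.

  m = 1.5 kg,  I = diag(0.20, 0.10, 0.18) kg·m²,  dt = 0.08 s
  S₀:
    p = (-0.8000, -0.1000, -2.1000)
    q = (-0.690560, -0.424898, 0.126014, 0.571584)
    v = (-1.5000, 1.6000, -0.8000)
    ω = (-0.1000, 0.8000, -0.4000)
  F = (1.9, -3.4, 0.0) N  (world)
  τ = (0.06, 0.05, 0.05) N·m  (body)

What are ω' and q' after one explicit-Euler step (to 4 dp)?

gyro term ω×Iω = (-0.0256, 0.0008, 0.0080)
α = I⁻¹(τ − ω×Iω) = (0.4280, 0.4920, 0.2333)
ω' = ω + α·dt = (-0.0658, 0.8394, -0.3813)
2q̇ = q⊗(0,ω) = (0.0853326, -0.4386168, -0.7795656, -0.0510930)
q' = normalize(q + ½dt·q⊗(0,ω)) = (-0.6867, -0.4422, 0.0948, 0.5692)

ω' = (-0.0658, 0.8394, -0.3813)
q' = (-0.6867, -0.4422, 0.0948, 0.5692)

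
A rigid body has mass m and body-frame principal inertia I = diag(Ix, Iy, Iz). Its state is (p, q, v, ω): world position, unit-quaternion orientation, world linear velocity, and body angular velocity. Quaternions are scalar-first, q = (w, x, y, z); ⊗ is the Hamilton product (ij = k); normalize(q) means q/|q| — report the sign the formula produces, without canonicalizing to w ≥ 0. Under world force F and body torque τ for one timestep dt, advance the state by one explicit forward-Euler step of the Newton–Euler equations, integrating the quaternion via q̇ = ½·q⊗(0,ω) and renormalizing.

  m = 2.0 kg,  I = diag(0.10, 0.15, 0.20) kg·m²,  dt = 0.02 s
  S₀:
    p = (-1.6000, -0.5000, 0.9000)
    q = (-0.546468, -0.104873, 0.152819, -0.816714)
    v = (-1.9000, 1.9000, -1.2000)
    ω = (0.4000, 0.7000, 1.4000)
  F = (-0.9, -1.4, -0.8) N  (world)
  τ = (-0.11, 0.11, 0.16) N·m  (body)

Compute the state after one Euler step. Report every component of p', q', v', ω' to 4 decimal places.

p' = (-1.6380, -0.4620, 0.8760)
q' = (-0.5356, -0.0992, 0.1472, -0.8256)
v' = (-1.9090, 1.8860, -1.2080)
ω' = (0.3682, 0.7221, 1.4146)

precession coupling ω×(Iω) = (0.0490, -0.0560, 0.0140)
α = I⁻¹(τ − ω×Iω) = (-1.5900, 1.1067, 0.7300)
ω + α·dt = (0.3682, 0.7221, 1.4146)
Hamilton product q⊗(0,ω) = (1.0783755, 0.5670592, -0.5623910, -0.8995939)
q + ½dt·q⊗(0,ω), renormalized = (-0.5356, -0.0992, 0.1472, -0.8256)
a = (-0.4500, -0.7000, -0.4000)
p' = p + v·dt = (-1.6380, -0.4620, 0.8760)
v' = v + a·dt = (-1.9090, 1.8860, -1.2080)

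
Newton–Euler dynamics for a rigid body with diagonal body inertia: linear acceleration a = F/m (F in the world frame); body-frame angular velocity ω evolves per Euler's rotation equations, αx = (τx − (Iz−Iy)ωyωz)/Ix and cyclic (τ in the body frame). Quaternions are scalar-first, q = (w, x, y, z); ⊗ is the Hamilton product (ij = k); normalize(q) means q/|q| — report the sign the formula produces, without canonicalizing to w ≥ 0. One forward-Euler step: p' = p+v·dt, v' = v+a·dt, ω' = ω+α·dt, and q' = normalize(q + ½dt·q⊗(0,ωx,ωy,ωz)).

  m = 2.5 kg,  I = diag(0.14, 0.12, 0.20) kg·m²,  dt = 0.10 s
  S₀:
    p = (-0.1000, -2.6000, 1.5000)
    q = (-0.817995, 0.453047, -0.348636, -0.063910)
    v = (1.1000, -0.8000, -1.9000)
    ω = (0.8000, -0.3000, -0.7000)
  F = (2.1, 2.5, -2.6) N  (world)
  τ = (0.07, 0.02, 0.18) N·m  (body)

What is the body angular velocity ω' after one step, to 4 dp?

gyro term ω×Iω = (0.0168, 0.0336, 0.0048)
α = I⁻¹(τ − ω×Iω) = (0.3800, -0.1133, 0.8760)
new body rate ω' = (0.8380, -0.3113, -0.6124)

ω' = (0.8380, -0.3113, -0.6124)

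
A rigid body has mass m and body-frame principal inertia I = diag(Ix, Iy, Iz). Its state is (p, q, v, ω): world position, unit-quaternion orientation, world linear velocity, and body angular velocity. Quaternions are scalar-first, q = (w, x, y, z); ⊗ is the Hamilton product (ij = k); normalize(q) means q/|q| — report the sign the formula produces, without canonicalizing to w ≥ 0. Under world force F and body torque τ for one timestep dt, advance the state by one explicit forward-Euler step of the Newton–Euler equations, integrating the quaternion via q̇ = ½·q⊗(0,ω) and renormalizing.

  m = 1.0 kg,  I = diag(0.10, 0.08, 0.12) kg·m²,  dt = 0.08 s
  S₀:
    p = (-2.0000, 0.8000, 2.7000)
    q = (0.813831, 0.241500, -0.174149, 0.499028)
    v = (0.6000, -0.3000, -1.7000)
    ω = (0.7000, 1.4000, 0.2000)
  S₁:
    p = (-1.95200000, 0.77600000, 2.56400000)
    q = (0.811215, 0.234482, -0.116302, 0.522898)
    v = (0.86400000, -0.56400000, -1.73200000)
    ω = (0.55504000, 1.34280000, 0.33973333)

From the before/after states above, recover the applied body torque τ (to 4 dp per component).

τ = (-0.1700, -0.0600, 0.1900)

ω₁ − ω₀ = (-0.14496000, -0.05720000, 0.13973333)
I·α + gyro = (-0.1700, -0.0600, 0.1900)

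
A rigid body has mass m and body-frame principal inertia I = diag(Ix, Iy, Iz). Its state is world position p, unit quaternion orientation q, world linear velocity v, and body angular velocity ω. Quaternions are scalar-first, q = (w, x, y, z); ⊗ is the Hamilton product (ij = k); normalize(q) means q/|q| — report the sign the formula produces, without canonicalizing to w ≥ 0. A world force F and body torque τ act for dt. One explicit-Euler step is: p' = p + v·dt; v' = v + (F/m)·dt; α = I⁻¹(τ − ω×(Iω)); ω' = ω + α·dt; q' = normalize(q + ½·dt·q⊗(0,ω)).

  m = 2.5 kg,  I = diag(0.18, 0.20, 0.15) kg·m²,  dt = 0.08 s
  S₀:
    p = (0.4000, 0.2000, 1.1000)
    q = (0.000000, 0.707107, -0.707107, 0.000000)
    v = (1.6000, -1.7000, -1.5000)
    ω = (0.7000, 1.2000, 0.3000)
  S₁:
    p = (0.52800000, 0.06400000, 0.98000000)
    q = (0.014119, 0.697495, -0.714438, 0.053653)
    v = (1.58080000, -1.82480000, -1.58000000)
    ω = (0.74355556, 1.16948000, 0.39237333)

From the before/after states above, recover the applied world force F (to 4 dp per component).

velocity change Δv = (-0.01920000, -0.12480000, -0.08000000)
applied force F = (-0.6000, -3.9000, -2.5000)

F = (-0.6000, -3.9000, -2.5000)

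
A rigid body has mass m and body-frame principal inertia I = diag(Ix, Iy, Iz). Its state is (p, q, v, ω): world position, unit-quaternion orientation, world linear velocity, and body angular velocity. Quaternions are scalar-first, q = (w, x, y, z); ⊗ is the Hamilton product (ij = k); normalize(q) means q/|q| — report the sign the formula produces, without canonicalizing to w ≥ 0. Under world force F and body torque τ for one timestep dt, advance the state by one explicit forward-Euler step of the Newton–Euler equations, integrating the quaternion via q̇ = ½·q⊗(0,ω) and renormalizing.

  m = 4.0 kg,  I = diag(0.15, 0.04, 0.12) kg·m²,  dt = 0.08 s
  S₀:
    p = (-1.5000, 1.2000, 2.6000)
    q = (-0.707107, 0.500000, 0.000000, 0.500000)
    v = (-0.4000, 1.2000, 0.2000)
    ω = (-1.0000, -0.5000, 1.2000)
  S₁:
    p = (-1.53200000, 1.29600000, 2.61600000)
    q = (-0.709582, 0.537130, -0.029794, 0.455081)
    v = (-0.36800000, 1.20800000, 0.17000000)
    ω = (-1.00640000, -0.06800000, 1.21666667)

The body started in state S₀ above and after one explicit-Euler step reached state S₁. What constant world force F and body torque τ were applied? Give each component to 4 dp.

Δω = ω₁−ω₀ = (-0.00640000, 0.43200000, 0.01666667)
τ = I·(Δω/dt) + ω₀×(Iω₀) = (-0.0600, 0.1800, -0.0300)
velocity change Δv = (0.03200000, 0.00800000, -0.03000000)
m·(v₁−v₀)/dt = (1.6000, 0.4000, -1.5000)

F = (1.6000, 0.4000, -1.5000)
τ = (-0.0600, 0.1800, -0.0300)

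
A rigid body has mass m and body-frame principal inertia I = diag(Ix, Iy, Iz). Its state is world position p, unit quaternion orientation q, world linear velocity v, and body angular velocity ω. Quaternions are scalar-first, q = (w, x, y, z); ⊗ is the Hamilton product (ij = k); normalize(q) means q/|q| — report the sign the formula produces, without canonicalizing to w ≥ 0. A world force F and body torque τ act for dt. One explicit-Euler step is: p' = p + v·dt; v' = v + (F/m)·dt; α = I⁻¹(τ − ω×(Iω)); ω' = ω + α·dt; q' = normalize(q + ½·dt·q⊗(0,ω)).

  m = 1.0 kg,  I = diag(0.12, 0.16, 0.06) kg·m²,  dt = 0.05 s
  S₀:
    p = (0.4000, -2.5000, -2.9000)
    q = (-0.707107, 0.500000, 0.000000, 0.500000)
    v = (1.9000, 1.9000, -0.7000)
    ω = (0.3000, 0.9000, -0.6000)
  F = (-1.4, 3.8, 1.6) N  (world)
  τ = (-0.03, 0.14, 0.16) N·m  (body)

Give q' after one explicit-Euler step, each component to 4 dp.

2q̇ = q⊗(0,ω) = (0.1500000, -0.6621321, -0.1863963, 0.8742642)
q' = normalize(q + ½dt·q⊗(0,ω)) = (-0.7031, 0.4833, -0.0047, 0.5217)

q' = (-0.7031, 0.4833, -0.0047, 0.5217)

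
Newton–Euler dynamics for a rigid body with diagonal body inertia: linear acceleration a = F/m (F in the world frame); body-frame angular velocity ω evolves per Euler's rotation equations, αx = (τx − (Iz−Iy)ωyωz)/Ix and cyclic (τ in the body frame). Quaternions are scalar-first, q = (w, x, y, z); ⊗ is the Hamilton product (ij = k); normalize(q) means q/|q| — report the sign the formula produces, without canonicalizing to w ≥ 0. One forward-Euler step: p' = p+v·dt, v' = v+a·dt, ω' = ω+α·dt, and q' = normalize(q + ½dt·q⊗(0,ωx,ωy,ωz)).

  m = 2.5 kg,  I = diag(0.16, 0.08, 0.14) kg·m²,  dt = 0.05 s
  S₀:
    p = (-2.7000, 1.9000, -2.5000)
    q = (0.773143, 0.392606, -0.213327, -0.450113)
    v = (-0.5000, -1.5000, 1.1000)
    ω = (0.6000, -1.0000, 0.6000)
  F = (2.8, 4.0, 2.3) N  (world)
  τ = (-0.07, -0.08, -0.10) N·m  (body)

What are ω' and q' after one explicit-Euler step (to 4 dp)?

α = I⁻¹(τ − ω×Iω) = (-0.2125, -1.0900, -1.0571)
ω + α·dt = (0.5894, -1.0545, 0.5471)
Hamilton product q⊗(0,ω) = (-0.1788228, -0.1142234, -1.2787744, 0.1992760)
q' = normalize(q + ½dt·q⊗(0,ω)) = (0.7683, 0.3895, -0.2452, -0.4449)

ω' = (0.5894, -1.0545, 0.5471)
q' = (0.7683, 0.3895, -0.2452, -0.4449)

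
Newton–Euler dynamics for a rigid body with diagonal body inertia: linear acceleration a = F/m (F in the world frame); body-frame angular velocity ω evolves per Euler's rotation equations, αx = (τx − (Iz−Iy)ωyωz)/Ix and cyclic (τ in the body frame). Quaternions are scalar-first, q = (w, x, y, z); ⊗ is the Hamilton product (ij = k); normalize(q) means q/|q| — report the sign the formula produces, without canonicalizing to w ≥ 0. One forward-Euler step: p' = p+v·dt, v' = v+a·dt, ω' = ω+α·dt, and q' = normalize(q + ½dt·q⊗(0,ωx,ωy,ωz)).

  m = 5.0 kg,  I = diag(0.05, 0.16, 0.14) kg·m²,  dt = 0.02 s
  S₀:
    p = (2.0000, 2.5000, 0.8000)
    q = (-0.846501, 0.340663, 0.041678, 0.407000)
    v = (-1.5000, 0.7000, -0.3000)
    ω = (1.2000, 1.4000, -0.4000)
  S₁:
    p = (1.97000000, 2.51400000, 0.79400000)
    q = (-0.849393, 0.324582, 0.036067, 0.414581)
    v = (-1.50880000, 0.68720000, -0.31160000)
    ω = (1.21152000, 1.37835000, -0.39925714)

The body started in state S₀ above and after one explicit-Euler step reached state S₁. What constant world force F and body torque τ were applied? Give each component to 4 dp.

F = (-2.2000, -3.2000, -2.9000)
τ = (0.0400, -0.1300, 0.1900)

Δω = ω₁−ω₀ = (0.01152000, -0.02165000, 0.00074286)
applied torque τ = (0.0400, -0.1300, 0.1900)
velocity change Δv = (-0.00880000, -0.01280000, -0.01160000)
F = m·Δv/dt = (-2.2000, -3.2000, -2.9000)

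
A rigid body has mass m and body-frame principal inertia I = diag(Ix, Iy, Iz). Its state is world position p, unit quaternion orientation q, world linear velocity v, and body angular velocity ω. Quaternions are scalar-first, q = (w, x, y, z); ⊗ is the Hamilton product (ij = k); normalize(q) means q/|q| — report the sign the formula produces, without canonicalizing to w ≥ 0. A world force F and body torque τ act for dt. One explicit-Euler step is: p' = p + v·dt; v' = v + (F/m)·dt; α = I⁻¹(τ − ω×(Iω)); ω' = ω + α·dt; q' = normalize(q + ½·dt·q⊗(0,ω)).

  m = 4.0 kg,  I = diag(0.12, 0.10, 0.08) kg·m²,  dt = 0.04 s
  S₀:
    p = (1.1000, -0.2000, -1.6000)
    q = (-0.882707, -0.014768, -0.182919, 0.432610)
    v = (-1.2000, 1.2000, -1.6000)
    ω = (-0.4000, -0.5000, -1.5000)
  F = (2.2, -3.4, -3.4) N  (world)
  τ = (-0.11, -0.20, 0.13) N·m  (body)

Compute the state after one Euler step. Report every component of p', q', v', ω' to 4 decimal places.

p' = (1.0520, -0.1520, -1.6640)
q' = (-0.8712, 0.0021, -0.1779, 0.4575)
v' = (-1.1780, 1.1660, -1.6340)
ω' = (-0.4317, -0.5896, -1.4330)

precession coupling ω×(Iω) = (-0.0150, 0.0240, -0.0040)
(τ − ω×Iω)/I = (-0.7917, -2.2400, 1.6750)
new body rate ω' = (-0.4317, -0.5896, -1.4330)
Hamilton product q⊗(0,ω) = (0.5515483, 0.8437663, 0.2461575, 1.2582769)
q + ½dt·q⊗(0,ω), renormalized = (-0.8712, 0.0021, -0.1779, 0.4575)
a = F/m = (0.5500, -0.8500, -0.8500)
p' = p + v·dt = (1.0520, -0.1520, -1.6640)
new velocity v' = (-1.1780, 1.1660, -1.6340)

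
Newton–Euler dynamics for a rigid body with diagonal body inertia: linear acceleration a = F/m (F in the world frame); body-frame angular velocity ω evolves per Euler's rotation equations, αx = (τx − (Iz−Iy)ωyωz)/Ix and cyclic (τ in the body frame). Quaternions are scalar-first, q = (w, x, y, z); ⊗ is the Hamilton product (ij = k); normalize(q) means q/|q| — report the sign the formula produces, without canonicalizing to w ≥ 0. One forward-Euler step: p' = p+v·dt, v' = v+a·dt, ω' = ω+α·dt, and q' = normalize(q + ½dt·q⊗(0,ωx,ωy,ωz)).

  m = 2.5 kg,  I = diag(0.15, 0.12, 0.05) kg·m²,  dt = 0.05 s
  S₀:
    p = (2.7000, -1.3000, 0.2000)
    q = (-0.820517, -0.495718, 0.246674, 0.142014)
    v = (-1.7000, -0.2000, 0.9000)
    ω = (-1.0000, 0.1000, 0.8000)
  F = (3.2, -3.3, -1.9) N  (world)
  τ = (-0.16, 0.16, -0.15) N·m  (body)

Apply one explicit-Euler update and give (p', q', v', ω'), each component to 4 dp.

p' = (2.6150, -1.3100, 0.2450)
q' = (-0.8359, -0.4704, 0.2509, 0.1305)
v' = (-1.6360, -0.2660, 0.8620)
ω' = (-1.0515, 0.2000, 0.6470)

a = (1.2800, -1.3200, -0.7600)
p' = p + v·dt = (2.6150, -1.3100, 0.2450)
v + (F/m)dt = (-1.6360, -0.2660, 0.8620)
precession coupling ω×(Iω) = (-0.0056, -0.0800, 0.0030)
(τ − ω×Iω)/I = (-1.0293, 2.0000, -3.0600)
new body rate ω' = (-1.0515, 0.2000, 0.6470)
Hamilton product q⊗(0,ω) = (-0.6339966, 1.0036548, 0.1725087, -0.4593114)
q' = normalize(q + ½dt·q⊗(0,ω)) = (-0.8359, -0.4704, 0.2509, 0.1305)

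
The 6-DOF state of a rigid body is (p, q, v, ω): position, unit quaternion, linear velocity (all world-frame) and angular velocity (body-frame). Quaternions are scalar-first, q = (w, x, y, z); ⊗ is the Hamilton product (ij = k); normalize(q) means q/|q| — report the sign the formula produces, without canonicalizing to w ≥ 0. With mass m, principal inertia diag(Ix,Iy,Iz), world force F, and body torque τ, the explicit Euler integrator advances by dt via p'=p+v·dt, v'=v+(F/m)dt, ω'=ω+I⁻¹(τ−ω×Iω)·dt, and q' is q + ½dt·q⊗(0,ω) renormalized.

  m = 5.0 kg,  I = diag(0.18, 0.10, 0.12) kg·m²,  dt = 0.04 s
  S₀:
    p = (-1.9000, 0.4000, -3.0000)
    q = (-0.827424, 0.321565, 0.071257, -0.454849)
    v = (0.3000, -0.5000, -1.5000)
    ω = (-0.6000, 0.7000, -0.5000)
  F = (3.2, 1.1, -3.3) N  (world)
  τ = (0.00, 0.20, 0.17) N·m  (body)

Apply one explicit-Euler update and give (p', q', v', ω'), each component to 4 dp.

p' = (-1.8880, 0.3800, -3.0600)
q' = (-0.8289, 0.3371, 0.0683, -0.4411)
v' = (0.3256, -0.4912, -1.5264)
ω' = (-0.5984, 0.7728, -0.4545)

angular accel α = (0.0389, 1.8200, 1.1367)
new body rate ω' = (-0.5984, 0.7728, -0.4545)
Hamilton product q⊗(0,ω) = (-0.0843654, 0.7792202, -0.1455049, 0.6815617)
q + ½dt·q⊗(0,ω), renormalized = (-0.8289, 0.3371, 0.0683, -0.4411)
a = (0.6400, 0.2200, -0.6600)
p' = p + v·dt = (-1.8880, 0.3800, -3.0600)
new velocity v' = (0.3256, -0.4912, -1.5264)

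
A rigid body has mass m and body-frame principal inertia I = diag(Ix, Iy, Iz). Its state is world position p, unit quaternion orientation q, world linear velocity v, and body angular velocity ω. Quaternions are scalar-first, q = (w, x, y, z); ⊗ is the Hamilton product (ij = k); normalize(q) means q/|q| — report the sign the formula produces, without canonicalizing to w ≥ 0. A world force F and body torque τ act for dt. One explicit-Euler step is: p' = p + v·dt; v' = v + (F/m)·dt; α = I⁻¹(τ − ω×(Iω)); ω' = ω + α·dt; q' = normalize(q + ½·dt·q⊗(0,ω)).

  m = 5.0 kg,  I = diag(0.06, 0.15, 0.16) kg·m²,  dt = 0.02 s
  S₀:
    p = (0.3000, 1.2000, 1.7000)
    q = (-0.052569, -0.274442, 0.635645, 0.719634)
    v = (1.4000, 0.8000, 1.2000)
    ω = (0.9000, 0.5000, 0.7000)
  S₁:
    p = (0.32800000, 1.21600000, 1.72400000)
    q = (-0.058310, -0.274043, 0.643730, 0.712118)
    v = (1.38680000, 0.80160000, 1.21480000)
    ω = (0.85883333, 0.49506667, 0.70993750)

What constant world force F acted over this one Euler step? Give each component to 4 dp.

F = (-3.3000, 0.4000, 3.7000)

Δv = v₁−v₀ = (-0.01320000, 0.00160000, 0.01480000)
F = m·Δv/dt = (-3.3000, 0.4000, 3.7000)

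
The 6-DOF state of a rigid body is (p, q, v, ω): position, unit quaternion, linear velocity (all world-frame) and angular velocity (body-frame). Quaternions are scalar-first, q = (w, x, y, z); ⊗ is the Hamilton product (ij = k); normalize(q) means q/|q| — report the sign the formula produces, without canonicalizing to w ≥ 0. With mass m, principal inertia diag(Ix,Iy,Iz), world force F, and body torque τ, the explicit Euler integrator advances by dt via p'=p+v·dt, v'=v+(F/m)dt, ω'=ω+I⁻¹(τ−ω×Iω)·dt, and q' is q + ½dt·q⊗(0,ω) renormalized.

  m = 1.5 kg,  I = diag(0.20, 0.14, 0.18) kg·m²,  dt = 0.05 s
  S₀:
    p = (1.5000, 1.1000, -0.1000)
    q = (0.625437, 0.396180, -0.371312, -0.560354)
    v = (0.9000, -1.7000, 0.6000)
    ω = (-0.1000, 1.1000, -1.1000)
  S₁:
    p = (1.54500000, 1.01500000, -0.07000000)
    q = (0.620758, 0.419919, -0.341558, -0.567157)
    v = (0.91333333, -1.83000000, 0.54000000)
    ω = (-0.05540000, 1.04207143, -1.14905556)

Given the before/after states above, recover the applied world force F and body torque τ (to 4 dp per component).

F = (0.4000, -3.9000, -1.8000)
τ = (0.1300, -0.1600, -0.1700)

rate change Δω = (0.04460000, -0.05792857, -0.04905556)
precession coupling = (-0.0484, 0.0022, 0.0066)
τ = I·(Δω/dt) + ω₀×(Iω₀) = (0.1300, -0.1600, -0.1700)
v₁ − v₀ = (0.01333333, -0.13000000, -0.06000000)
F = m·Δv/dt = (0.4000, -3.9000, -1.8000)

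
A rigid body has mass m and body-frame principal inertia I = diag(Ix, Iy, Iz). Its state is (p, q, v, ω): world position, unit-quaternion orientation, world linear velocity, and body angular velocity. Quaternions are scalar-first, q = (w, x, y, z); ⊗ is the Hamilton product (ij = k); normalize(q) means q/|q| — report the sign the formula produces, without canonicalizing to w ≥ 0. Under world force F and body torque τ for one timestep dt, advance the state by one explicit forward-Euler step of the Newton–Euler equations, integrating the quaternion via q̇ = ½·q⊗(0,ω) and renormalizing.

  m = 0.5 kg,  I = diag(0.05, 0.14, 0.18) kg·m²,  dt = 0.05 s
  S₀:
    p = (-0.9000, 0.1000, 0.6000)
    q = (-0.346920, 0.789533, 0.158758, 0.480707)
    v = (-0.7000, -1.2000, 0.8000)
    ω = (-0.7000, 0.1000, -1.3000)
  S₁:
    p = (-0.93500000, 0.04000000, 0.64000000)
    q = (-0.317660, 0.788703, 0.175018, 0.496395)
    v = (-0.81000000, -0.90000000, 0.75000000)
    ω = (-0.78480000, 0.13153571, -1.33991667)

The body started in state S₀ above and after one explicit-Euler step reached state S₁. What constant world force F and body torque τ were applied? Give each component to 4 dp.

v₁ − v₀ = (-0.11000000, 0.30000000, -0.05000000)
m·(v₁−v₀)/dt = (-1.1000, 3.0000, -0.5000)
rate change Δω = (-0.08480000, 0.03153571, -0.03991667)
ω₀×(Iω₀) = (-0.0052, -0.1183, -0.0063)
τ = I·(Δω/dt) + ω₀×(Iω₀) = (-0.0900, -0.0300, -0.1500)

F = (-1.1000, 3.0000, -0.5000)
τ = (-0.0900, -0.0300, -0.1500)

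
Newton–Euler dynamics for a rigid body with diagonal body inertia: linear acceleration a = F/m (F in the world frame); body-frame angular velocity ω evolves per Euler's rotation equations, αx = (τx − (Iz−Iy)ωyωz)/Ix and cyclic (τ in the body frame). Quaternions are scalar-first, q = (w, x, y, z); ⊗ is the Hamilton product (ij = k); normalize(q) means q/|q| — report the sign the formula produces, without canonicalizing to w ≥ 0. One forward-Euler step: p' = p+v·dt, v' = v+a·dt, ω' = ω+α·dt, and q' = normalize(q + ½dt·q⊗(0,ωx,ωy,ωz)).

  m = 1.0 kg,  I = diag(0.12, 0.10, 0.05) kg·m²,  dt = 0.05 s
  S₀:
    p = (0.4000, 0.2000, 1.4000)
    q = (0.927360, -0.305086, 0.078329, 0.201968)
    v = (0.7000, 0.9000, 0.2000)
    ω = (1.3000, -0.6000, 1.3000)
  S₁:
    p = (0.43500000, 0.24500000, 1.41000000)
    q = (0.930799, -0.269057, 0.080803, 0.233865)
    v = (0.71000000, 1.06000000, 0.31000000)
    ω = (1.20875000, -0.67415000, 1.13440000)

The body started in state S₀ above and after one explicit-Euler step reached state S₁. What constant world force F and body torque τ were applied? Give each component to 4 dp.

Δω = ω₁−ω₀ = (-0.09125000, -0.07415000, -0.16560000)
gyro term ω₀×Iω₀ = (0.0390, 0.1183, 0.0156)
I·α + gyro = (-0.1800, -0.0300, -0.1500)
Δv = v₁−v₀ = (0.01000000, 0.16000000, 0.11000000)
m·(v₁−v₀)/dt = (0.2000, 3.2000, 2.2000)

F = (0.2000, 3.2000, 2.2000)
τ = (-0.1800, -0.0300, -0.1500)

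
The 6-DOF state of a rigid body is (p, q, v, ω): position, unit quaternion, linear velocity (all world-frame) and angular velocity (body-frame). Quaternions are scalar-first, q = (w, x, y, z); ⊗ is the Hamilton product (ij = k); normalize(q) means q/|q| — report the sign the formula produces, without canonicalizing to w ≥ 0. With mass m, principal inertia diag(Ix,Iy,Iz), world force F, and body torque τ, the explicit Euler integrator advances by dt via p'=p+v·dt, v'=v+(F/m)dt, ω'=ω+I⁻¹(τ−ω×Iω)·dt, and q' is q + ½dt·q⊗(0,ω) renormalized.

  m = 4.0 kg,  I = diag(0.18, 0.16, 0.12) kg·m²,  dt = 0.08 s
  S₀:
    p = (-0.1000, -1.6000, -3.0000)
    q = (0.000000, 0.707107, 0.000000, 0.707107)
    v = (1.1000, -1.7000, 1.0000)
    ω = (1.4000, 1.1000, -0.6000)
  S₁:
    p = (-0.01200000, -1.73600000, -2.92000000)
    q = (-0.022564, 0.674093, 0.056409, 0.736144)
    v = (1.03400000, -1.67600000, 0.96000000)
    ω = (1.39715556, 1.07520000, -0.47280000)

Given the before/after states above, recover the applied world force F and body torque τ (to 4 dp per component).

velocity change Δv = (-0.06600000, 0.02400000, -0.04000000)
m·(v₁−v₀)/dt = (-3.3000, 1.2000, -2.0000)
ω₁ − ω₀ = (-0.00284444, -0.02480000, 0.12720000)
gyro term ω₀×Iω₀ = (0.0264, -0.0504, -0.0308)
τ = I·(Δω/dt) + ω₀×(Iω₀) = (0.0200, -0.1000, 0.1600)

F = (-3.3000, 1.2000, -2.0000)
τ = (0.0200, -0.1000, 0.1600)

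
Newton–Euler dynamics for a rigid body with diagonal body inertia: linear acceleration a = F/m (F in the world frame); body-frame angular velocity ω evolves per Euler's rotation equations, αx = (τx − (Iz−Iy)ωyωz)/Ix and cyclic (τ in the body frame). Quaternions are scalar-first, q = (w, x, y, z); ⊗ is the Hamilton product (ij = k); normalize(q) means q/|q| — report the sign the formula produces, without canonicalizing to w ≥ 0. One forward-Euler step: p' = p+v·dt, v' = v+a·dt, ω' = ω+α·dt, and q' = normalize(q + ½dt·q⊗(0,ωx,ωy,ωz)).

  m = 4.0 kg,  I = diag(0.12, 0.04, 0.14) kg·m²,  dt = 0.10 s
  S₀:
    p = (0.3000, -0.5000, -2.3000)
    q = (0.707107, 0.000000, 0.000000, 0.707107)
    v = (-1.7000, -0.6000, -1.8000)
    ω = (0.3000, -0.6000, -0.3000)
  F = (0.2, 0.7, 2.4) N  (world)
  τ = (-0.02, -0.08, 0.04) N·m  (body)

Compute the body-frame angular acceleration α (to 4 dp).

gyro term ω×Iω = (0.0180, 0.0018, 0.0144)
(τ − ω×Iω)/I = (-0.3167, -2.0450, 0.1829)

α = (-0.3167, -2.0450, 0.1829)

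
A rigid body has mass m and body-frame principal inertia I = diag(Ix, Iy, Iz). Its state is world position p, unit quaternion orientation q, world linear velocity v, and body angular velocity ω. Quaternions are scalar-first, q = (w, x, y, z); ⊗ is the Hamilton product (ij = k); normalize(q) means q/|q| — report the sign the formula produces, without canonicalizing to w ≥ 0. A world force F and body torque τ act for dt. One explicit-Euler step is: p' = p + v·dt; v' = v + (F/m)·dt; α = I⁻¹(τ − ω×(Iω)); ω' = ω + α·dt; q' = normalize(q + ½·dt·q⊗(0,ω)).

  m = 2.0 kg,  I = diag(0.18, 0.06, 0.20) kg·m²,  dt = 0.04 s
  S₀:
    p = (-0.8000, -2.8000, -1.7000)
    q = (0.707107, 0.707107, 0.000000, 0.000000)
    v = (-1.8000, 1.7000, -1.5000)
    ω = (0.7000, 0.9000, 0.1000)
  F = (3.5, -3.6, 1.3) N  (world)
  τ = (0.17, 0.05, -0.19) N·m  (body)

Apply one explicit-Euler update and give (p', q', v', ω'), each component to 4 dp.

ω×(Iω) gyroscopic = (0.0126, -0.0014, -0.0756)
α = I⁻¹(τ − ω×Iω) = (0.8744, 0.8567, -0.5720)
ω + α·dt = (0.7350, 0.9343, 0.0771)
Hamilton product q⊗(0,ω) = (-0.4949749, 0.4949749, 0.5656856, 0.7071070)
q' = normalize(q + ½dt·q⊗(0,ω)) = (0.6970, 0.7168, 0.0113, 0.0141)
p' = p + v·dt = (-0.8720, -2.7320, -1.7600)
v' = v + a·dt = (-1.7300, 1.6280, -1.4740)

p' = (-0.8720, -2.7320, -1.7600)
q' = (0.6970, 0.7168, 0.0113, 0.0141)
v' = (-1.7300, 1.6280, -1.4740)
ω' = (0.7350, 0.9343, 0.0771)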